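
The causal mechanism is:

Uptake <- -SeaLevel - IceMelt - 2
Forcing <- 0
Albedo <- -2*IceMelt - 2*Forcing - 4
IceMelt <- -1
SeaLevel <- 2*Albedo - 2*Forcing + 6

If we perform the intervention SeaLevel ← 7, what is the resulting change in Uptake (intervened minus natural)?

-5

Intervening sets SeaLevel = 7 and removes its equation (SeaLevel <- 2*Albedo - 2*Forcing + 6).
Uptake = -SeaLevel - IceMelt - 2  [with SeaLevel=7, IceMelt=-1]  = -8
Without intervention: Albedo = -2*IceMelt - 2*Forcing - 4  [with IceMelt=-1, Forcing=0]  = -2; SeaLevel = 2*Albedo - 2*Forcing + 6  [with Albedo=-2, Forcing=0]  = 2; Uptake = -SeaLevel - IceMelt - 2  [with SeaLevel=2, IceMelt=-1]  = -3.
Change = -8 − (-3) = -5.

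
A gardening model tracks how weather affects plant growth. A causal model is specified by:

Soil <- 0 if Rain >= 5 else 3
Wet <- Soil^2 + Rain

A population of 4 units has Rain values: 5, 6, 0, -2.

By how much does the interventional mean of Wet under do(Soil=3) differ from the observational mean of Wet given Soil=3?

The intervention sets Soil=3 in all 4 units regardless of Rain. Recomputing Wet per unit gives 14, 15, 9, 7; average 11.25.
E[Wet|Soil=3] averages over only the 2 units with Soil=3 (Rain = 0, -2): Wet = 9, 7, mean 8.
Difference = 11.25 − 8 = 3.25.

3.25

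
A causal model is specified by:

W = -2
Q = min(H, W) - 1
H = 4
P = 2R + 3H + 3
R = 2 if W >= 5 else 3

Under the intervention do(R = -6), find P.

The intervention breaks the incoming arrows to R: R = 2 if W >= 5 else 3 no longer applies, and R = -6.
P = 2R + 3H + 3  [with R=-6, H=4]  = 3

3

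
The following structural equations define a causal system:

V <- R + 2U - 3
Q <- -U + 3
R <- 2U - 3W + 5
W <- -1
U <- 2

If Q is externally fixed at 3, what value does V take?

The intervention breaks the incoming arrows to Q: Q <- -U + 3 no longer applies, and Q = 3.
Since V is not a descendant of the intervened variable, it is unaffected.
R = 2U - 3W + 5  [with U=2, W=-1]  = 12
V = R + 2U - 3  [with R=12, U=2]  = 13

13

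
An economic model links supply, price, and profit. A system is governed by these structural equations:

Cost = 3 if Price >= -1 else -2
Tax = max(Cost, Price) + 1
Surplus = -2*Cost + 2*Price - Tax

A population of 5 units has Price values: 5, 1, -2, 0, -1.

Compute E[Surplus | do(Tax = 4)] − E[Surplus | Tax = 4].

3.2

Under do(Tax=4), Tax's equation is replaced by Tax=4 for every unit. Per-unit Surplus: 0, -8, -4, -10, -12. Mean = -6.8.
Observing Tax=4 restricts to units where Tax's equation naturally yields 4: Price ∈ {1, 0, -1}. In that subpopulation Surplus = -8, -10, -12, mean -10.
Difference = -6.8 − (-10) = 3.2.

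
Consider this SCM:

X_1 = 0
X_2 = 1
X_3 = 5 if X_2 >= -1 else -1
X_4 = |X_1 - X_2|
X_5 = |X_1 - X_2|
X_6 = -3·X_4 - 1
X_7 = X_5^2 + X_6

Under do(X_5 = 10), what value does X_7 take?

Under do(X_5=10), the mechanism X_5 = |X_1 - X_2| is discarded; X_5 is fixed at 10.
X_4 = |X_1 - X_2|  [with X_1=0, X_2=1]  = 1
X_6 = -3·X_4 - 1  [with X_4=1]  = -4
X_7 = X_5^2 + X_6  [with X_5=10, X_6=-4]  = 96

96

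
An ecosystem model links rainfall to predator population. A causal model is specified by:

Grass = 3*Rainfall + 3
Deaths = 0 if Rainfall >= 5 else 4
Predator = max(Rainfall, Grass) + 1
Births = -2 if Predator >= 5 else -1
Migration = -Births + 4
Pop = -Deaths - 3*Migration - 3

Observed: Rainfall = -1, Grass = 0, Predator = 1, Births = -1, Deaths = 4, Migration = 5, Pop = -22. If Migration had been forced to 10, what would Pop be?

Intervening sets Migration = 10 and removes its equation (Migration = -Births + 4).
Deaths = 0 if Rainfall >= 5 else 4  [with Rainfall=-1]  = 4
Pop = -Deaths - 3*Migration - 3  [with Deaths=4, Migration=10]  = -37

-37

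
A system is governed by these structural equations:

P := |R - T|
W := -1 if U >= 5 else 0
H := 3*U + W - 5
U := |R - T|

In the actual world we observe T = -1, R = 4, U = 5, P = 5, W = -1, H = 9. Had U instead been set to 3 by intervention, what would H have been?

The intervention breaks the incoming arrows to U: U := |R - T| no longer applies, and U = 3.
W = -1 if U >= 5 else 0  [with U=3]  = 0
H = 3*U + W - 5  [with U=3, W=0]  = 4

4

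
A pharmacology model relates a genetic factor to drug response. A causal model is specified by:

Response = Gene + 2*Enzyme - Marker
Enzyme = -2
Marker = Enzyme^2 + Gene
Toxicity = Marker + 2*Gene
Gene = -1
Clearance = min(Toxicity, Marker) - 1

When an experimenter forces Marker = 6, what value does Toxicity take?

do(Marker=6) replaces the equation Marker = Enzyme^2 + Gene with the constant Marker = 6.
Toxicity = Marker + 2*Gene  [with Marker=6, Gene=-1]  = 4

4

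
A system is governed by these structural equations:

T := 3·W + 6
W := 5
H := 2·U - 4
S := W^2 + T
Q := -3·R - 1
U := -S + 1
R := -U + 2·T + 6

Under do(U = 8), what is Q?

-121

The intervention breaks the incoming arrows to U: U := -S + 1 no longer applies, and U = 8.
T = 3·W + 6  [with W=5]  = 21
R = -U + 2·T + 6  [with U=8, T=21]  = 40
Q = -3·R - 1  [with R=40]  = -121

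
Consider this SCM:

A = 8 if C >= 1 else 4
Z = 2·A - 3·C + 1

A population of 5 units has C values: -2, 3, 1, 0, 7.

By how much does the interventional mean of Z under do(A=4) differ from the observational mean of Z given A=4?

do(A=4) breaks A's dependence on C. With A=4 fixed, Z across the units is 15, 0, 6, 9, -12, mean 3.6.
Observing A=4 restricts to units where A's equation naturally yields 4: C ∈ {-2, 0}. In that subpopulation Z = 15, 9, mean 12.
Difference = 3.6 − 12 = -8.4.

-8.4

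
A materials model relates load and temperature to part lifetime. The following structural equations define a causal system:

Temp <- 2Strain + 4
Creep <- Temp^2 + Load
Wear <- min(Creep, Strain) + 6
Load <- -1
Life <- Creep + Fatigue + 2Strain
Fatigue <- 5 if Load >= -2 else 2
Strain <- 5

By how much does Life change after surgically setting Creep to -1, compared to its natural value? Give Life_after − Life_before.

The intervention breaks the incoming arrows to Creep: Creep <- Temp^2 + Load no longer applies, and Creep = -1.
Fatigue = 5 if Load >= -2 else 2  [with Load=-1]  = 5
Life = Creep + Fatigue + 2Strain  [with Creep=-1, Fatigue=5, Strain=5]  = 14
Without intervention: Temp = 2Strain + 4  [with Strain=5]  = 14; Creep = Temp^2 + Load  [with Temp=14, Load=-1]  = 195; Fatigue = 5 if Load >= -2 else 2  [with Load=-1]  = 5; Life = Creep + Fatigue + 2Strain  [with Creep=195, Fatigue=5, Strain=5]  = 210.
Change = 14 − 210 = -196.

-196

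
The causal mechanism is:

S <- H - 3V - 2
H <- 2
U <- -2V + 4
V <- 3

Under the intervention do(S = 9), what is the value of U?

The intervention breaks the incoming arrows to S: S <- H - 3V - 2 no longer applies, and S = 9.
U is not downstream of the intervention, so its value is determined by the original equations.
U = -2V + 4  [with V=3]  = -2

-2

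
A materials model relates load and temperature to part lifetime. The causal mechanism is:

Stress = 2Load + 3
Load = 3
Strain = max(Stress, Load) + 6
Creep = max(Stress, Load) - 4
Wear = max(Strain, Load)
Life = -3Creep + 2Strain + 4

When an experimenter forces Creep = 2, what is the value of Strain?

Under do(Creep=2), the mechanism Creep = max(Stress, Load) - 4 is discarded; Creep is fixed at 2.
Since Strain is not a descendant of the intervened variable, it is unaffected.
Stress = 2Load + 3  [with Load=3]  = 9
Strain = max(Stress, Load) + 6  [with Stress=9, Load=3]  = 15

15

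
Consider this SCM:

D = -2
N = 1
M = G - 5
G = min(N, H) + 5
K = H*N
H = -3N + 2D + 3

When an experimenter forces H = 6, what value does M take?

1

The intervention breaks the incoming arrows to H: H = -3N + 2D + 3 no longer applies, and H = 6.
G = min(N, H) + 5  [with N=1, H=6]  = 6
M = G - 5  [with G=6]  = 1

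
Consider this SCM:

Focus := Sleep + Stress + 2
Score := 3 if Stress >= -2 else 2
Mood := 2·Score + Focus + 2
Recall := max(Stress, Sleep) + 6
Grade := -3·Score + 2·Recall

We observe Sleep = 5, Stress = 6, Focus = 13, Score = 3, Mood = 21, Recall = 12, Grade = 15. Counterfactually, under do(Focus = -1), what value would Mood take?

7

do(Focus=-1) replaces the equation Focus := Sleep + Stress + 2 with the constant Focus = -1.
Score = 3 if Stress >= -2 else 2  [with Stress=6]  = 3
Mood = 2·Score + Focus + 2  [with Score=3, Focus=-1]  = 7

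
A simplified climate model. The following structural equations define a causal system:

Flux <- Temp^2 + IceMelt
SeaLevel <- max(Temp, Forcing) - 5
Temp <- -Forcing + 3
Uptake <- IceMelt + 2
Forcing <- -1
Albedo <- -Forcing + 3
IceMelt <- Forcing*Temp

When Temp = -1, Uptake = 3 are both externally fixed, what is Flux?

2

Under do(Temp = -1, Uptake = 3), each intervened variable's structural equation is replaced by its fixed value.
IceMelt = Forcing*Temp  [with Forcing=-1, Temp=-1]  = 1
Flux = Temp^2 + IceMelt  [with Temp=-1, IceMelt=1]  = 2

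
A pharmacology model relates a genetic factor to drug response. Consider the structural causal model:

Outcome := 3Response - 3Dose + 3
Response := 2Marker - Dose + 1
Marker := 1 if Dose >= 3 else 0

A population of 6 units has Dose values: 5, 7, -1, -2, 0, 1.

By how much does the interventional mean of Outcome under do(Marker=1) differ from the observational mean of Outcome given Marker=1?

26

do(Marker=1) breaks Marker's dependence on Dose. With Marker=1 fixed, Outcome across the units is -18, -30, 18, 24, 12, 6, mean 2.
E[Outcome|Marker=1] averages over only the 2 units with Marker=1 (Dose = 5, 7): Outcome = -18, -30, mean -24.
Difference = 2 − (-24) = 26.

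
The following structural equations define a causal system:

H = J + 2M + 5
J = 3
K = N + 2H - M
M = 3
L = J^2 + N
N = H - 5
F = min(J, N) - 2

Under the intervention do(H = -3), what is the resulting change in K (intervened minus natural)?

do(H=-3) replaces the equation H = J + 2M + 5 with the constant H = -3.
N = H - 5  [with H=-3]  = -8
K = N + 2H - M  [with N=-8, H=-3, M=3]  = -17
Without intervention: H = J + 2M + 5  [with J=3, M=3]  = 14; N = H - 5  [with H=14]  = 9; K = N + 2H - M  [with N=9, H=14, M=3]  = 34.
Change = -17 − 34 = -51.

-51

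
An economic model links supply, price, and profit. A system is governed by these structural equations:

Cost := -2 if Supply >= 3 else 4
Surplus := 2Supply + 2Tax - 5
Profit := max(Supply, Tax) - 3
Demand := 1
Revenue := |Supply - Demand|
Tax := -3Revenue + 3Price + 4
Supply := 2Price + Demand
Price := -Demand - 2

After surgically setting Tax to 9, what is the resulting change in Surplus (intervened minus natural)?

Intervening sets Tax = 9 and removes its equation (Tax := -3Revenue + 3Price + 4).
Price = -Demand - 2  [with Demand=1]  = -3
Supply = 2Price + Demand  [with Price=-3, Demand=1]  = -5
Surplus = 2Supply + 2Tax - 5  [with Supply=-5, Tax=9]  = 3
Without intervention: Price = -Demand - 2  [with Demand=1]  = -3; Supply = 2Price + Demand  [with Price=-3, Demand=1]  = -5; Revenue = |Supply - Demand|  [with Supply=-5, Demand=1]  = 6; Tax = -3Revenue + 3Price + 4  [with Revenue=6, Price=-3]  = -23; Surplus = 2Supply + 2Tax - 5  [with Supply=-5, Tax=-23]  = -61.
Change = 3 − (-61) = 64.

64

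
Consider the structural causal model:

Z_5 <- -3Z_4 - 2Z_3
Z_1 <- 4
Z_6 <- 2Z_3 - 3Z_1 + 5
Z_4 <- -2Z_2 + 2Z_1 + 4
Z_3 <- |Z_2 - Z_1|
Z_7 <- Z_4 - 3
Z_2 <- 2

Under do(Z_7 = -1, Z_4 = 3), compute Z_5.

Under do(Z_7 = -1, Z_4 = 3), each intervened variable's structural equation is replaced by its fixed value.
Z_3 = |Z_2 - Z_1|  [with Z_2=2, Z_1=4]  = 2
Z_5 = -3Z_4 - 2Z_3  [with Z_4=3, Z_3=2]  = -13

-13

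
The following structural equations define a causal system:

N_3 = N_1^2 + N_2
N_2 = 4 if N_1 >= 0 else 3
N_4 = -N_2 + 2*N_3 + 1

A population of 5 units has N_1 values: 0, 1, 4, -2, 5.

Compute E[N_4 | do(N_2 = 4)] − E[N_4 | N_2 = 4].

The intervention sets N_2=4 in all 5 units regardless of N_1. Recomputing N_4 per unit gives 5, 7, 37, 13, 55; average 23.4.
E[N_4|N_2=4] averages over only the 4 units with N_2=4 (N_1 = 0, 1, 4, 5): N_4 = 5, 7, 37, 55, mean 26.
Difference = 23.4 − 26 = -2.6.

-2.6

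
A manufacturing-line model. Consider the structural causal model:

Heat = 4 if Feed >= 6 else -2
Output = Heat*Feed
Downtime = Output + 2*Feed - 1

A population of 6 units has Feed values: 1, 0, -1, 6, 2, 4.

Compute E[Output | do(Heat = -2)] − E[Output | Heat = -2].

-1.6

Every unit gets Heat=-2 under the intervention. Output values become -2, 0, 2, -12, -4, -8; E[Output|do(Heat=-2)] = -4.
Conditioning on Heat=-2 selects the 5 unit(s) with Feed ∈ {1, 0, -1, 2, 4}. Their Output values: -2, 0, 2, -4, -8. Mean = -2.4.
Difference = -4 − (-2.4) = -1.6.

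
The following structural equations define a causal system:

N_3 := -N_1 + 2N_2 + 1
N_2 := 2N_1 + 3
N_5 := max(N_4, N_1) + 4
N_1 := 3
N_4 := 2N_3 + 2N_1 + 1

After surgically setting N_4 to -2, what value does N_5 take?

7

Intervening sets N_4 = -2 and removes its equation (N_4 := 2N_3 + 2N_1 + 1).
N_5 = max(N_4, N_1) + 4  [with N_4=-2, N_1=3]  = 7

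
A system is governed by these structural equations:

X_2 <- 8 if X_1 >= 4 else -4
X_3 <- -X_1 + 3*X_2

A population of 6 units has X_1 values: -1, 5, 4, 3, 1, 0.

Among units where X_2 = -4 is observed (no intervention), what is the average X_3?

Conditioning on X_2=-4 selects the 4 unit(s) with X_1 ∈ {-1, 3, 1, 0}. Their X_3 values: -11, -15, -13, -12. Mean = -12.75.

-12.75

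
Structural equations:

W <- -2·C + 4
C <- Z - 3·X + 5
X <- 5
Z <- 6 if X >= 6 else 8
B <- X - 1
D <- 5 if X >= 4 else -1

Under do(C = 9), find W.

-14

The intervention breaks the incoming arrows to C: C <- Z - 3·X + 5 no longer applies, and C = 9.
W = -2·C + 4  [with C=9]  = -14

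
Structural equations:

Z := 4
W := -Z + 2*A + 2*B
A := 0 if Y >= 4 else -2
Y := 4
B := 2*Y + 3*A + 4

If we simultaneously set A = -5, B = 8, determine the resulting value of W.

Setting A = -5, B = 8 by intervention discards those variables' equations.
W = -Z + 2*A + 2*B  [with Z=4, A=-5, B=8]  = 2

2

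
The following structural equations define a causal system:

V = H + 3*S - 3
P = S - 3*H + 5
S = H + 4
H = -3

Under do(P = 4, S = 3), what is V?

3

The joint intervention fixes P = 4, S = 3, removing each variable's own equation.
V = H + 3*S - 3  [with H=-3, S=3]  = 3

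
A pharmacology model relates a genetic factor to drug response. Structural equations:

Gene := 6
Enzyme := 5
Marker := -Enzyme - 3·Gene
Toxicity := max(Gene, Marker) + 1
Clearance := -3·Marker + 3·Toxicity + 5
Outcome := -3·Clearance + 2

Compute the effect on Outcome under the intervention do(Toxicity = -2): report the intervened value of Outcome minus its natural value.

81

Under do(Toxicity=-2), the mechanism Toxicity := max(Gene, Marker) + 1 is discarded; Toxicity is fixed at -2.
Marker = -Enzyme - 3·Gene  [with Enzyme=5, Gene=6]  = -23
Clearance = -3·Marker + 3·Toxicity + 5  [with Marker=-23, Toxicity=-2]  = 68
Outcome = -3·Clearance + 2  [with Clearance=68]  = -202
Without intervention: Marker = -Enzyme - 3·Gene  [with Enzyme=5, Gene=6]  = -23; Toxicity = max(Gene, Marker) + 1  [with Gene=6, Marker=-23]  = 7; Clearance = -3·Marker + 3·Toxicity + 5  [with Marker=-23, Toxicity=7]  = 95; Outcome = -3·Clearance + 2  [with Clearance=95]  = -283.
Change = -202 − (-283) = 81.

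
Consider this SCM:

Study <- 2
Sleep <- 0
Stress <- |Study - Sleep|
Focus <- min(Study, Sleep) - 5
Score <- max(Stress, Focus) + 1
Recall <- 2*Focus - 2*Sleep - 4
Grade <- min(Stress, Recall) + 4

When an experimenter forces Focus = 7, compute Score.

8

Intervening sets Focus = 7 and removes its equation (Focus <- min(Study, Sleep) - 5).
Stress = |Study - Sleep|  [with Study=2, Sleep=0]  = 2
Score = max(Stress, Focus) + 1  [with Stress=2, Focus=7]  = 8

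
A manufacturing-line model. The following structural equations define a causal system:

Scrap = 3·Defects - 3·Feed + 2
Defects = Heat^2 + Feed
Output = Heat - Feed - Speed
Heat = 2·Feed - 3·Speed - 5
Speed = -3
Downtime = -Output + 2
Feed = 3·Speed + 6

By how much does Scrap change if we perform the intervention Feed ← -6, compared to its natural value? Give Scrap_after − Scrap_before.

180

do(Feed=-6) replaces the equation Feed = 3·Speed + 6 with the constant Feed = -6.
Heat = 2·Feed - 3·Speed - 5  [with Feed=-6, Speed=-3]  = -8
Defects = Heat^2 + Feed  [with Heat=-8, Feed=-6]  = 58
Scrap = 3·Defects - 3·Feed + 2  [with Defects=58, Feed=-6]  = 194
Without intervention: Feed = 3·Speed + 6  [with Speed=-3]  = -3; Heat = 2·Feed - 3·Speed - 5  [with Feed=-3, Speed=-3]  = -2; Defects = Heat^2 + Feed  [with Heat=-2, Feed=-3]  = 1; Scrap = 3·Defects - 3·Feed + 2  [with Defects=1, Feed=-3]  = 14.
Change = 194 − 14 = 180.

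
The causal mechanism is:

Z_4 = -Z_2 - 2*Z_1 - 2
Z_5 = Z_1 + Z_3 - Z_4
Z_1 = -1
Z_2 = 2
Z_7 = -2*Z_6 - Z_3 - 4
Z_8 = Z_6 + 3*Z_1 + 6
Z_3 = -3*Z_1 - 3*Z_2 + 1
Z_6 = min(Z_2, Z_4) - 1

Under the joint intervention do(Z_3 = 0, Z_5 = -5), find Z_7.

Under do(Z_3 = 0, Z_5 = -5), each intervened variable's structural equation is replaced by its fixed value.
Z_4 = -Z_2 - 2*Z_1 - 2  [with Z_2=2, Z_1=-1]  = -2
Z_6 = min(Z_2, Z_4) - 1  [with Z_2=2, Z_4=-2]  = -3
Z_7 = -2*Z_6 - Z_3 - 4  [with Z_6=-3, Z_3=0]  = 2

2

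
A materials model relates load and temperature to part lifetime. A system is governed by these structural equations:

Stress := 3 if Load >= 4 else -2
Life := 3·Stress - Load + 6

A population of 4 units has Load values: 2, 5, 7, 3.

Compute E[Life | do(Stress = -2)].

do(Stress=-2) breaks Stress's dependence on Load. With Stress=-2 fixed, Life across the units is -2, -5, -7, -3, mean -4.25.

-4.25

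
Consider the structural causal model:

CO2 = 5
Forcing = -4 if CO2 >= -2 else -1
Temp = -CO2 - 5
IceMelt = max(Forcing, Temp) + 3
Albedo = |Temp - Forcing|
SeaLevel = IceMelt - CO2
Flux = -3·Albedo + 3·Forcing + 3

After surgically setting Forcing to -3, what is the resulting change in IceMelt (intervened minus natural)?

Under do(Forcing=-3), the mechanism Forcing = -4 if CO2 >= -2 else -1 is discarded; Forcing is fixed at -3.
Temp = -CO2 - 5  [with CO2=5]  = -10
IceMelt = max(Forcing, Temp) + 3  [with Forcing=-3, Temp=-10]  = 0
Without intervention: Forcing = -4 if CO2 >= -2 else -1  [with CO2=5]  = -4; Temp = -CO2 - 5  [with CO2=5]  = -10; IceMelt = max(Forcing, Temp) + 3  [with Forcing=-4, Temp=-10]  = -1.
Change = 0 − (-1) = 1.

1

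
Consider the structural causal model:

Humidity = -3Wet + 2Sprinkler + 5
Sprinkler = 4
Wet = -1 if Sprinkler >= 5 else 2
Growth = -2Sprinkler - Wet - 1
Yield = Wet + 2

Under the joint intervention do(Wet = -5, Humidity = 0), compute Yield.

Setting Wet = -5, Humidity = 0 by intervention discards those variables' equations.
Yield = Wet + 2  [with Wet=-5]  = -3

-3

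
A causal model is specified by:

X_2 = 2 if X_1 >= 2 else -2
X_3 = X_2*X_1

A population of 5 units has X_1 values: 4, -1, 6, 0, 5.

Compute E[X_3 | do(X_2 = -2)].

-5.6

Every unit gets X_2=-2 under the intervention. X_3 values become -8, 2, -12, 0, -10; E[X_3|do(X_2=-2)] = -5.6.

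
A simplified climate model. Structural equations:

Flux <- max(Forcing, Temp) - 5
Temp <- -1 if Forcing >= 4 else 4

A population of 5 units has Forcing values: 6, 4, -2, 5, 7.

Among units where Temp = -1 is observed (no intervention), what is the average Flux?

0.5

E[Flux|Temp=-1] averages over only the 4 units with Temp=-1 (Forcing = 6, 4, 5, 7): Flux = 1, -1, 0, 2, mean 0.5.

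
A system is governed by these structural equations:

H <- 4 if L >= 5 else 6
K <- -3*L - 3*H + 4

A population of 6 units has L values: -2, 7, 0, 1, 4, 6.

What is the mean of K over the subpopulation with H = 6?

-16.25

E[K|H=6] averages over only the 4 units with H=6 (L = -2, 0, 1, 4): K = -8, -14, -17, -26, mean -16.25.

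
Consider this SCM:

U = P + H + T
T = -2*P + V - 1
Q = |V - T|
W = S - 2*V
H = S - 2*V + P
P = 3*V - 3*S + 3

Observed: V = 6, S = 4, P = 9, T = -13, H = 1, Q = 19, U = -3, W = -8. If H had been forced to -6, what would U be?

Under do(H=-6), the mechanism H = S - 2*V + P is discarded; H is fixed at -6.
P = 3*V - 3*S + 3  [with V=6, S=4]  = 9
T = -2*P + V - 1  [with P=9, V=6]  = -13
U = P + H + T  [with P=9, H=-6, T=-13]  = -10

-10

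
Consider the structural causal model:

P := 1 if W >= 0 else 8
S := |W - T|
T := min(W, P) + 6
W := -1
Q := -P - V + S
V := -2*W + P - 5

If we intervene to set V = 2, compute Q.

-4

Under do(V=2), the mechanism V := -2*W + P - 5 is discarded; V is fixed at 2.
P = 1 if W >= 0 else 8  [with W=-1]  = 8
T = min(W, P) + 6  [with W=-1, P=8]  = 5
S = |W - T|  [with W=-1, T=5]  = 6
Q = -P - V + S  [with P=8, V=2, S=6]  = -4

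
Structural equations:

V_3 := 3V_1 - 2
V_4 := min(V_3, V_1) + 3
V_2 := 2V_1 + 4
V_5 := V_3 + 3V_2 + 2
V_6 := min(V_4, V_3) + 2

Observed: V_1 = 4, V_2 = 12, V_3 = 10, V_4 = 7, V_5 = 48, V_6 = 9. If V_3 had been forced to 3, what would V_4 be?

6

The intervention breaks the incoming arrows to V_3: V_3 := 3V_1 - 2 no longer applies, and V_3 = 3.
V_4 = min(V_3, V_1) + 3  [with V_3=3, V_1=4]  = 6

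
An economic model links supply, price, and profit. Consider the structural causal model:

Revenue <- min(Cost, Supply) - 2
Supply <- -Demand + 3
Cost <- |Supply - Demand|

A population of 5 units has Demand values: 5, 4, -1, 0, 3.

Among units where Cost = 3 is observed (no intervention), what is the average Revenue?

-0.5

E[Revenue|Cost=3] averages over only the 2 units with Cost=3 (Demand = 0, 3): Revenue = 1, -2, mean -0.5.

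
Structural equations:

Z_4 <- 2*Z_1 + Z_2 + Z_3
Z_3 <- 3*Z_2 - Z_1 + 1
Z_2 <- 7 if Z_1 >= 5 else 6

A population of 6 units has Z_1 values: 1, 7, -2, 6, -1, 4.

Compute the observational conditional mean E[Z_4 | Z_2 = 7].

35.5

E[Z_4|Z_2=7] averages over only the 2 units with Z_2=7 (Z_1 = 7, 6): Z_4 = 36, 35, mean 35.5.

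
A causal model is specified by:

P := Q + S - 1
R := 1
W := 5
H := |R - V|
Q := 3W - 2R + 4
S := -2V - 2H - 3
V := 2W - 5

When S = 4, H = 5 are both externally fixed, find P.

20

Setting S = 4, H = 5 by intervention discards those variables' equations.
Q = 3W - 2R + 4  [with W=5, R=1]  = 17
P = Q + S - 1  [with Q=17, S=4]  = 20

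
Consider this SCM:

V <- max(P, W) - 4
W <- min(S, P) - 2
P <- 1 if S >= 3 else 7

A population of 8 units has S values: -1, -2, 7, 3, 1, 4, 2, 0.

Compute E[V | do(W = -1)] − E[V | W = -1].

2.25

do(W=-1) breaks W's dependence on S. With W=-1 fixed, V across the units is 3, 3, -3, -3, 3, -3, 3, 3, mean 0.75.
Conditioning on W=-1 selects the 4 unit(s) with S ∈ {7, 3, 1, 4}. Their V values: -3, -3, 3, -3. Mean = -1.5.
Difference = 0.75 − (-1.5) = 2.25.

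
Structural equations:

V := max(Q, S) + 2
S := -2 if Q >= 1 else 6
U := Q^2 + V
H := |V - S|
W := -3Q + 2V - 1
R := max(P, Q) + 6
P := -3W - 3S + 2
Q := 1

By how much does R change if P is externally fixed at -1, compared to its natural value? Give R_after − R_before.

-1

Intervening sets P = -1 and removes its equation (P := -3W - 3S + 2).
R = max(P, Q) + 6  [with P=-1, Q=1]  = 7
Without intervention: S = -2 if Q >= 1 else 6  [with Q=1]  = -2; V = max(Q, S) + 2  [with Q=1, S=-2]  = 3; W = -3Q + 2V - 1  [with Q=1, V=3]  = 2; P = -3W - 3S + 2  [with W=2, S=-2]  = 2; R = max(P, Q) + 6  [with P=2, Q=1]  = 8.
Change = 7 − 8 = -1.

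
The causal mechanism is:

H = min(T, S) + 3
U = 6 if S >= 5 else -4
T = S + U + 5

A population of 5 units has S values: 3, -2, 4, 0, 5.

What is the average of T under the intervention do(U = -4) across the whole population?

Every unit gets U=-4 under the intervention. T values become 4, -1, 5, 1, 6; E[T|do(U=-4)] = 3.

3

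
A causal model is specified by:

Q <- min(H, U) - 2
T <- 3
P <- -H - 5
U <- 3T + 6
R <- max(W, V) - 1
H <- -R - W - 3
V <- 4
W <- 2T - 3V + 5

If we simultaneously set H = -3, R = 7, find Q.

Setting H = -3, R = 7 by intervention discards those variables' equations.
U = 3T + 6  [with T=3]  = 15
Q = min(H, U) - 2  [with H=-3, U=15]  = -5

-5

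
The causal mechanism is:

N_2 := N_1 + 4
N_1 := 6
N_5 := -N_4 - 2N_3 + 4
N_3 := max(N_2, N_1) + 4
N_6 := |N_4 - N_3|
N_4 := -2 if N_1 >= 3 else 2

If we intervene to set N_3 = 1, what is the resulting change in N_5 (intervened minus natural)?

26

do(N_3=1) replaces the equation N_3 := max(N_2, N_1) + 4 with the constant N_3 = 1.
N_4 = -2 if N_1 >= 3 else 2  [with N_1=6]  = -2
N_5 = -N_4 - 2N_3 + 4  [with N_4=-2, N_3=1]  = 4
Without intervention: N_2 = N_1 + 4  [with N_1=6]  = 10; N_3 = max(N_2, N_1) + 4  [with N_2=10, N_1=6]  = 14; N_4 = -2 if N_1 >= 3 else 2  [with N_1=6]  = -2; N_5 = -N_4 - 2N_3 + 4  [with N_4=-2, N_3=14]  = -22.
Change = 4 − (-22) = 26.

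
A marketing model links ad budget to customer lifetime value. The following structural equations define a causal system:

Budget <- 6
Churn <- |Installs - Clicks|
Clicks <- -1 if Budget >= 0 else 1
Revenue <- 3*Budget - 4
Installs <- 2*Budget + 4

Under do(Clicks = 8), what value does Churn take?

8

Under do(Clicks=8), the mechanism Clicks <- -1 if Budget >= 0 else 1 is discarded; Clicks is fixed at 8.
Installs = 2*Budget + 4  [with Budget=6]  = 16
Churn = |Installs - Clicks|  [with Installs=16, Clicks=8]  = 8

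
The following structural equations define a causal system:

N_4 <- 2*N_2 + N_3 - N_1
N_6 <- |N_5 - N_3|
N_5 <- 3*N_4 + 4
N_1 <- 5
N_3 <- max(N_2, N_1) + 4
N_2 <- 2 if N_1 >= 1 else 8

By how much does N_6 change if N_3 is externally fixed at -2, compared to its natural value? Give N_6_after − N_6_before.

-16

The intervention breaks the incoming arrows to N_3: N_3 <- max(N_2, N_1) + 4 no longer applies, and N_3 = -2.
N_2 = 2 if N_1 >= 1 else 8  [with N_1=5]  = 2
N_4 = 2*N_2 + N_3 - N_1  [with N_2=2, N_3=-2, N_1=5]  = -3
N_5 = 3*N_4 + 4  [with N_4=-3]  = -5
N_6 = |N_5 - N_3|  [with N_5=-5, N_3=-2]  = 3
Without intervention: N_2 = 2 if N_1 >= 1 else 8  [with N_1=5]  = 2; N_3 = max(N_2, N_1) + 4  [with N_2=2, N_1=5]  = 9; N_4 = 2*N_2 + N_3 - N_1  [with N_2=2, N_3=9, N_1=5]  = 8; N_5 = 3*N_4 + 4  [with N_4=8]  = 28; N_6 = |N_5 - N_3|  [with N_5=28, N_3=9]  = 19.
Change = 3 − 19 = -16.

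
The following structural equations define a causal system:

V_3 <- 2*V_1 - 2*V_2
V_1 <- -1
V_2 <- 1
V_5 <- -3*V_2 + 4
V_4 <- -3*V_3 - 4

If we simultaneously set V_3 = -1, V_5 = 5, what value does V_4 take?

-1

The joint intervention fixes V_3 = -1, V_5 = 5, removing each variable's own equation.
V_4 = -3*V_3 - 4  [with V_3=-1]  = -1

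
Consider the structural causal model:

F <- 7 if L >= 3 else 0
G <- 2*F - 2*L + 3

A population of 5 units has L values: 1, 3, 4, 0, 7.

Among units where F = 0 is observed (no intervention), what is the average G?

Observing F=0 restricts to units where F's equation naturally yields 0: L ∈ {1, 0}. In that subpopulation G = 1, 3, mean 2.

2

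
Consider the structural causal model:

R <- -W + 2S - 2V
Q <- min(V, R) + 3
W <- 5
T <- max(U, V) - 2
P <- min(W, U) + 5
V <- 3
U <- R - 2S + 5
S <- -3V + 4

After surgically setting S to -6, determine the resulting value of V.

Under do(S=-6), the mechanism S <- -3V + 4 is discarded; S is fixed at -6.
Since V is not a descendant of the intervened variable, it is unaffected.

3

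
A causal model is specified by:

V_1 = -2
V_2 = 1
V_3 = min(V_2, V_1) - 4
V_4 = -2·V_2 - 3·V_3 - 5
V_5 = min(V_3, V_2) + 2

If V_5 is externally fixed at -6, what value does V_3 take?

do(V_5=-6) replaces the equation V_5 = min(V_3, V_2) + 2 with the constant V_5 = -6.
V_3 is not downstream of the intervention, so its value is determined by the original equations.
V_3 = min(V_2, V_1) - 4  [with V_2=1, V_1=-2]  = -6

-6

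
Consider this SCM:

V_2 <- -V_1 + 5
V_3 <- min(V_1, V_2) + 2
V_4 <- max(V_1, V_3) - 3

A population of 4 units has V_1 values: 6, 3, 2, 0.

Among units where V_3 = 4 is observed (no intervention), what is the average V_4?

E[V_4|V_3=4] averages over only the 2 units with V_3=4 (V_1 = 3, 2): V_4 = 1, 1, mean 1.

1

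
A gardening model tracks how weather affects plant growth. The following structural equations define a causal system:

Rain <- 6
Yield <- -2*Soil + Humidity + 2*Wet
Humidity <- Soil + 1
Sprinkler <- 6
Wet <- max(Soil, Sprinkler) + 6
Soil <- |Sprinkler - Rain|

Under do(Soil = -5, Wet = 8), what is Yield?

Setting Soil = -5, Wet = 8 by intervention discards those variables' equations.
Humidity = Soil + 1  [with Soil=-5]  = -4
Yield = -2*Soil + Humidity + 2*Wet  [with Soil=-5, Humidity=-4, Wet=8]  = 22

22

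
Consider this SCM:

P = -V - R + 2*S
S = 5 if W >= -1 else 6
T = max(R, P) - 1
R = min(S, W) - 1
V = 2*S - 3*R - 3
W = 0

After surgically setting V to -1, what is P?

Intervening sets V = -1 and removes its equation (V = 2*S - 3*R - 3).
S = 5 if W >= -1 else 6  [with W=0]  = 5
R = min(S, W) - 1  [with S=5, W=0]  = -1
P = -V - R + 2*S  [with V=-1, R=-1, S=5]  = 12

12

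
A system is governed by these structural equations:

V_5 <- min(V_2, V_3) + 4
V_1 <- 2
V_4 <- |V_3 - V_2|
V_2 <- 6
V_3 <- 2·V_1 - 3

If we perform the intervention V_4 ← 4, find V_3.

Under do(V_4=4), the mechanism V_4 <- |V_3 - V_2| is discarded; V_4 is fixed at 4.
Since V_3 is not a descendant of the intervened variable, it is unaffected.
V_3 = 2·V_1 - 3  [with V_1=2]  = 1

1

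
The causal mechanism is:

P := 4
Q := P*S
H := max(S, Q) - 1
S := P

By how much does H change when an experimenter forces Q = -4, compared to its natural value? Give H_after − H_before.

-12

The intervention breaks the incoming arrows to Q: Q := P*S no longer applies, and Q = -4.
S = P  [with P=4]  = 4
H = max(S, Q) - 1  [with S=4, Q=-4]  = 3
Without intervention: S = P  [with P=4]  = 4; Q = P*S  [with P=4, S=4]  = 16; H = max(S, Q) - 1  [with S=4, Q=16]  = 15.
Change = 3 − 15 = -12.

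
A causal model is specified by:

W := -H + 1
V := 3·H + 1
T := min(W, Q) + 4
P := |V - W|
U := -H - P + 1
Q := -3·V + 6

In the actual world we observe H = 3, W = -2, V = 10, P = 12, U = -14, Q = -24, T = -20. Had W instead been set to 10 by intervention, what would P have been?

Under do(W=10), the mechanism W := -H + 1 is discarded; W is fixed at 10.
V = 3·H + 1  [with H=3]  = 10
P = |V - W|  [with V=10, W=10]  = 0

0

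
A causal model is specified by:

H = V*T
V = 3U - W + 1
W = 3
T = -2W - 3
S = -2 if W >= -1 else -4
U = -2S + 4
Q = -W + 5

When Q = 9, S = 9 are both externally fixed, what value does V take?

-44

The joint intervention fixes Q = 9, S = 9, removing each variable's own equation.
U = -2S + 4  [with S=9]  = -14
V = 3U - W + 1  [with U=-14, W=3]  = -44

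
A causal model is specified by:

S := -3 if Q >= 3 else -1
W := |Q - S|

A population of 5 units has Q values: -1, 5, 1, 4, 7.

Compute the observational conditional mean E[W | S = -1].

Conditioning on S=-1 selects the 2 unit(s) with Q ∈ {-1, 1}. Their W values: 0, 2. Mean = 1.

1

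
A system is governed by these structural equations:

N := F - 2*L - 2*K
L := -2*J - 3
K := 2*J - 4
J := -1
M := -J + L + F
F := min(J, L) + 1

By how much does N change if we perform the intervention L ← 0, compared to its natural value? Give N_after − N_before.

-2

Under do(L=0), the mechanism L := -2*J - 3 is discarded; L is fixed at 0.
F = min(J, L) + 1  [with J=-1, L=0]  = 0
K = 2*J - 4  [with J=-1]  = -6
N = F - 2*L - 2*K  [with F=0, L=0, K=-6]  = 12
Without intervention: L = -2*J - 3  [with J=-1]  = -1; F = min(J, L) + 1  [with J=-1, L=-1]  = 0; K = 2*J - 4  [with J=-1]  = -6; N = F - 2*L - 2*K  [with F=0, L=-1, K=-6]  = 14.
Change = 12 − 14 = -2.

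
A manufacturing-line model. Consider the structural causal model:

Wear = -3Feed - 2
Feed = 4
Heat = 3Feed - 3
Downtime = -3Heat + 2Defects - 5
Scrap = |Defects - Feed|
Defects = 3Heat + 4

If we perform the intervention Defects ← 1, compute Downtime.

Under do(Defects=1), the mechanism Defects = 3Heat + 4 is discarded; Defects is fixed at 1.
Heat = 3Feed - 3  [with Feed=4]  = 9
Downtime = -3Heat + 2Defects - 5  [with Heat=9, Defects=1]  = -30

-30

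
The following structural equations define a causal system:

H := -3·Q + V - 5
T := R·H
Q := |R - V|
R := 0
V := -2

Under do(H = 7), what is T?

0

Intervening sets H = 7 and removes its equation (H := -3·Q + V - 5).
T = R·H  [with R=0, H=7]  = 0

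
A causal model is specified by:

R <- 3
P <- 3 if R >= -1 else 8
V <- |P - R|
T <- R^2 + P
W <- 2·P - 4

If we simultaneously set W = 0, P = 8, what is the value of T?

Setting W = 0, P = 8 by intervention discards those variables' equations.
T = R^2 + P  [with R=3, P=8]  = 17

17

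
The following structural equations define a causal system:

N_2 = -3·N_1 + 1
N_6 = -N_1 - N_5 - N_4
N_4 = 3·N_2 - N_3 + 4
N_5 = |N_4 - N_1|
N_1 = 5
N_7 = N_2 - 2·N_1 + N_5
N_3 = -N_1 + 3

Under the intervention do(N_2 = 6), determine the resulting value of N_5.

19

do(N_2=6) replaces the equation N_2 = -3·N_1 + 1 with the constant N_2 = 6.
N_3 = -N_1 + 3  [with N_1=5]  = -2
N_4 = 3·N_2 - N_3 + 4  [with N_2=6, N_3=-2]  = 24
N_5 = |N_4 - N_1|  [with N_4=24, N_1=5]  = 19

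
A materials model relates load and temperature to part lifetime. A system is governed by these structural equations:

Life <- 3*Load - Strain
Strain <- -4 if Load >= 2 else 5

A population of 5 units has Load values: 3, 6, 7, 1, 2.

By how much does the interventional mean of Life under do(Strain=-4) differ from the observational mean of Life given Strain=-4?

-2.1

Every unit gets Strain=-4 under the intervention. Life values become 13, 22, 25, 7, 10; E[Life|do(Strain=-4)] = 15.4.
Conditioning on Strain=-4 selects the 4 unit(s) with Load ∈ {3, 6, 7, 2}. Their Life values: 13, 22, 25, 10. Mean = 17.5.
Difference = 15.4 − 17.5 = -2.1.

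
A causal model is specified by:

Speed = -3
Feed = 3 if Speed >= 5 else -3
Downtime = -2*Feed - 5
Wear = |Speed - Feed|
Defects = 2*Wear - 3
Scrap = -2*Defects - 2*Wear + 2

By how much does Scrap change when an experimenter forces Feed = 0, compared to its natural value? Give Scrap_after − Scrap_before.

do(Feed=0) replaces the equation Feed = 3 if Speed >= 5 else -3 with the constant Feed = 0.
Wear = |Speed - Feed|  [with Speed=-3, Feed=0]  = 3
Defects = 2*Wear - 3  [with Wear=3]  = 3
Scrap = -2*Defects - 2*Wear + 2  [with Defects=3, Wear=3]  = -10
Without intervention: Feed = 3 if Speed >= 5 else -3  [with Speed=-3]  = -3; Wear = |Speed - Feed|  [with Speed=-3, Feed=-3]  = 0; Defects = 2*Wear - 3  [with Wear=0]  = -3; Scrap = -2*Defects - 2*Wear + 2  [with Defects=-3, Wear=0]  = 8.
Change = -10 − 8 = -18.

-18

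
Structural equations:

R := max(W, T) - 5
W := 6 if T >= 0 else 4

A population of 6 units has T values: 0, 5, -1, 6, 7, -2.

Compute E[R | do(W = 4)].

The intervention sets W=4 in all 6 units regardless of T. Recomputing R per unit gives -1, 0, -1, 1, 2, -1; average 0.

0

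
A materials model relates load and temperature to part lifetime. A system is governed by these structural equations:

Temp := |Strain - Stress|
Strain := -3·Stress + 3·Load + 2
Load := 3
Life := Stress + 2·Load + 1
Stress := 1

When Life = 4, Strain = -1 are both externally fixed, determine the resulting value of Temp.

2

Under do(Life = 4, Strain = -1), each intervened variable's structural equation is replaced by its fixed value.
Temp = |Strain - Stress|  [with Strain=-1, Stress=1]  = 2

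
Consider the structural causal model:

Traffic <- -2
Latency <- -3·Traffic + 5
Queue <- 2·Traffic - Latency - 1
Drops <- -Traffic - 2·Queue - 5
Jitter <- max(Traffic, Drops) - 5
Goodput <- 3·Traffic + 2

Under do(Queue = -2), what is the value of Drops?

1

The intervention breaks the incoming arrows to Queue: Queue <- 2·Traffic - Latency - 1 no longer applies, and Queue = -2.
Drops = -Traffic - 2·Queue - 5  [with Traffic=-2, Queue=-2]  = 1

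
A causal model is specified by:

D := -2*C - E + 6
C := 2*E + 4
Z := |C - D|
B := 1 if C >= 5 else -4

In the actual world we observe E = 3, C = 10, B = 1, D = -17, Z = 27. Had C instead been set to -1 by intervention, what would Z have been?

6

do(C=-1) replaces the equation C := 2*E + 4 with the constant C = -1.
D = -2*C - E + 6  [with C=-1, E=3]  = 5
Z = |C - D|  [with C=-1, D=5]  = 6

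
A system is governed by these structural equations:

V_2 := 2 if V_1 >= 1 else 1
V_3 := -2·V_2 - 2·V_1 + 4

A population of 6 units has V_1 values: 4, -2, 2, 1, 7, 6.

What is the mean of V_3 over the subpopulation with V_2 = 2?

-8

E[V_3|V_2=2] averages over only the 5 units with V_2=2 (V_1 = 4, 2, 1, 7, 6): V_3 = -8, -4, -2, -14, -12, mean -8.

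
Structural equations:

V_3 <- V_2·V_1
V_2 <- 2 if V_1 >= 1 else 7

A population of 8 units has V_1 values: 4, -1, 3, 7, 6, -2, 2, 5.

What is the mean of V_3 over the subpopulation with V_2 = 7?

Observing V_2=7 restricts to units where V_2's equation naturally yields 7: V_1 ∈ {-1, -2}. In that subpopulation V_3 = -7, -14, mean -10.5.

-10.5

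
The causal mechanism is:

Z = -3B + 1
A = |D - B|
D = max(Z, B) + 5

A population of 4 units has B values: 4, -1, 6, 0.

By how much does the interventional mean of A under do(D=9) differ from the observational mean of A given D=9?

do(D=9) breaks D's dependence on B. With D=9 fixed, A across the units is 5, 10, 3, 9, mean 6.75.
E[A|D=9] averages over only the 2 units with D=9 (B = 4, -1): A = 5, 10, mean 7.5.
Difference = 6.75 − 7.5 = -0.75.

-0.75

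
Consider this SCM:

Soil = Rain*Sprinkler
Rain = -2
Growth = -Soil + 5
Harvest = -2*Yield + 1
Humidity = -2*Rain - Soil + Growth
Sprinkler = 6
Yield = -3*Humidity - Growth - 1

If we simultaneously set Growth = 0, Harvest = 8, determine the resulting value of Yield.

-49

The joint intervention fixes Growth = 0, Harvest = 8, removing each variable's own equation.
Soil = Rain*Sprinkler  [with Rain=-2, Sprinkler=6]  = -12
Humidity = -2*Rain - Soil + Growth  [with Rain=-2, Soil=-12, Growth=0]  = 16
Yield = -3*Humidity - Growth - 1  [with Humidity=16, Growth=0]  = -49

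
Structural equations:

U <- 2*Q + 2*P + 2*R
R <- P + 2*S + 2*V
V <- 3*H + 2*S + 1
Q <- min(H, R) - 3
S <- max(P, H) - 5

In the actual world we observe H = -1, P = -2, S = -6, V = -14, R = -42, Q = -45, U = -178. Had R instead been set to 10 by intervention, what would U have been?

8

Under do(R=10), the mechanism R <- P + 2*S + 2*V is discarded; R is fixed at 10.
Q = min(H, R) - 3  [with H=-1, R=10]  = -4
U = 2*Q + 2*P + 2*R  [with Q=-4, P=-2, R=10]  = 8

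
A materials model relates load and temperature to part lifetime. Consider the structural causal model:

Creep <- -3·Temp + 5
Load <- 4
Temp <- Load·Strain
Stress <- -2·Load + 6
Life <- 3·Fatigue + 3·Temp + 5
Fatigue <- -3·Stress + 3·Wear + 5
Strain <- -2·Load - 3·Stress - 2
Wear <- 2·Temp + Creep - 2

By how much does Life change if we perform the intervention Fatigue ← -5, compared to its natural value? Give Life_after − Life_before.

do(Fatigue=-5) replaces the equation Fatigue <- -3·Stress + 3·Wear + 5 with the constant Fatigue = -5.
Stress = -2·Load + 6  [with Load=4]  = -2
Strain = -2·Load - 3·Stress - 2  [with Load=4, Stress=-2]  = -4
Temp = Load·Strain  [with Load=4, Strain=-4]  = -16
Life = 3·Fatigue + 3·Temp + 5  [with Fatigue=-5, Temp=-16]  = -58
Without intervention: Stress = -2·Load + 6  [with Load=4]  = -2; Strain = -2·Load - 3·Stress - 2  [with Load=4, Stress=-2]  = -4; Temp = Load·Strain  [with Load=4, Strain=-4]  = -16; Creep = -3·Temp + 5  [with Temp=-16]  = 53; Wear = 2·Temp + Creep - 2  [with Temp=-16, Creep=53]  = 19; Fatigue = -3·Stress + 3·Wear + 5  [with Stress=-2, Wear=19]  = 68; Life = 3·Fatigue + 3·Temp + 5  [with Fatigue=68, Temp=-16]  = 161.
Change = -58 − 161 = -219.

-219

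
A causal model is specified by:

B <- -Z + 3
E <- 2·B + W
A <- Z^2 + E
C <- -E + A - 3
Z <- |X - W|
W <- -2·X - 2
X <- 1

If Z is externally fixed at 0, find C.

The intervention breaks the incoming arrows to Z: Z <- |X - W| no longer applies, and Z = 0.
W = -2·X - 2  [with X=1]  = -4
B = -Z + 3  [with Z=0]  = 3
E = 2·B + W  [with B=3, W=-4]  = 2
A = Z^2 + E  [with Z=0, E=2]  = 2
C = -E + A - 3  [with E=2, A=2]  = -3

-3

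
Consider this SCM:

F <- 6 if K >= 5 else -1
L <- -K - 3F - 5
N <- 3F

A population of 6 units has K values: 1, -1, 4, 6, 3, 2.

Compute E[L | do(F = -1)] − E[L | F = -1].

do(F=-1) breaks F's dependence on K. With F=-1 fixed, L across the units is -3, -1, -6, -8, -5, -4, mean -4.5.
Conditioning on F=-1 selects the 5 unit(s) with K ∈ {1, -1, 4, 3, 2}. Their L values: -3, -1, -6, -5, -4. Mean = -3.8.
Difference = -4.5 − (-3.8) = -0.7.

-0.7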